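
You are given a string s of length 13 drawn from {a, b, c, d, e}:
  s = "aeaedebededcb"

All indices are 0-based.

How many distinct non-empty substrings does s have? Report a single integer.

78

sorted suffixes:
  #0 SA[0]=0  'aeaedebededcb'
  #1 SA[1]=2  'aedebededcb'
  #2 SA[2]=12  'b'
  #3 SA[3]=6  'bededcb'
  #4 SA[4]=11  'cb'
  #5 SA[5]=10  'dcb'
  #6 SA[6]=4  'debededcb'
  #7 SA[7]=8  'dedcb'
  #8 SA[8]=1  'eaedebededcb'
  #9 SA[9]=5  'ebededcb'
  #10 SA[10]=9  'edcb'
  #11 SA[11]=3  'edebededcb'
  #12 SA[12]=7  'ededcb'

SA = [0, 2, 12, 6, 11, 10, 4, 8, 1, 5, 9, 3, 7]
i: (SA[i-1],SA[i]) lcp shared
  1: (0,2) 2 'ae'
  2: (2,12) 0 ''
  3: (12,6) 1 'b'
  4: (6,11) 0 ''
  5: (11,10) 0 ''
  6: (10,4) 1 'd'
  7: (4,8) 2 'de'
  8: (8,1) 0 ''
  9: (1,5) 1 'e'
  10: (5,9) 1 'e'
  11: (9,3) 2 'ed'
  12: (3,7) 3 'ede'

n(n+1)/2 = 13·14/2 = 91
Σ LCP = 0 + 2 + 0 + 1 + 0 + 0 + 1 + 2 + 0 + 1 + 1 + 2 + 3 = 13
distinct = 91 − 13 = 78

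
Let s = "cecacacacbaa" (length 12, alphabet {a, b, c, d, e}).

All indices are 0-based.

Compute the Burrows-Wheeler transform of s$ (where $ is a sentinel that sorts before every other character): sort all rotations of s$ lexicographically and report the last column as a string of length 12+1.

aabcccceaaa$c

rank  rotation       last
    0  $cecacacacbaa  a
    1  a$cecacacacba  a
    2  aa$cecacacacb  b
    3  acacacbaa$cec  c
    4  acacbaa$cecac  c
    5  acbaa$cecacac  c
    6  baa$cecacacac  c
    7  cacacacbaa$ce  e
    8  cacacbaa$ceca  a
    9  cacbaa$cecaca  a
   10  cbaa$cecacaca  a
   11  cecacacacbaa$  $
   12  ecacacacbaa$c  c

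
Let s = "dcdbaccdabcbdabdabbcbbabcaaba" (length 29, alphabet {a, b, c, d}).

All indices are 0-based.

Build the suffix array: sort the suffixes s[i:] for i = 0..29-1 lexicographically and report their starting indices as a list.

[28, 25, 26, 16, 22, 8, 13, 4, 27, 21, 3, 20, 17, 23, 18, 9, 14, 11, 24, 19, 10, 5, 6, 1, 15, 7, 12, 2, 0]

rank→(start, suffix):
  0 → (28, 'a')
  1 → (25, 'aaba')
  2 → (26, 'aba')
  3 → (16, 'abbcbbabcaaba')
  4 → (22, 'abcaaba')
  5 → (8, 'abcbdabdabbcbbabcaaba')
  6 → (13, 'abdabbcbbabcaaba')
  7 → (4, 'accdabcbdabdabbcbbabcaaba')
  8 → (27, 'ba')
  9 → (21, 'babcaaba')
  10 → (3, 'baccdabcbdabdabbcbbabcaaba')
  11 → (20, 'bbabcaaba')
  12 → (17, 'bbcbbabcaaba')
  13 → (23, 'bcaaba')
  14 → (18, 'bcbbabcaaba')
  15 → (9, 'bcbdabdabbcbbabcaaba')
  16 → (14, 'bdabbcbbabcaaba')
  17 → (11, 'bdabdabbcbbabcaaba')
  18 → (24, 'caaba')
  19 → (19, 'cbbabcaaba')
  20 → (10, 'cbdabdabbcbbabcaaba')
  21 → (5, 'ccdabcbdabdabbcbbabcaaba')
  22 → (6, 'cdabcbdabdabbcbbabcaaba')
  23 → (1, 'cdbaccdabcbdabdabbcbbabcaaba')
  24 → (15, 'dabbcbbabcaaba')
  25 → (7, 'dabcbdabdabbcbbabcaaba')
  26 → (12, 'dabdabbcbbabcaaba')
  27 → (2, 'dbaccdabcbdabdabbcbbabcaaba')
  28 → (0, 'dcdbaccdabcbdabdabbcbbabcaaba')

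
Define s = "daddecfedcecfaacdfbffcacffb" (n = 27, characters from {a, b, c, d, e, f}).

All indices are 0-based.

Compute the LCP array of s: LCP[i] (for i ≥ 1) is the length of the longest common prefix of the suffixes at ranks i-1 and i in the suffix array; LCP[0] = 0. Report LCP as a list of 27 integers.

rank→(start, suffix):
  0 → (13, 'aacdfbffcacffb')
  1 → (14, 'acdfbffcacffb')
  2 → (22, 'acffb')
  3 → (1, 'addecfedcecfaacdfbffcacffb')
  4 → (26, 'b')
  5 → (18, 'bffcacffb')
  6 → (21, 'cacffb')
  7 → (15, 'cdfbffcacffb')
  8 → (9, 'cecfaacdfbffcacffb')
  9 → (11, 'cfaacdfbffcacffb')
  10 → (5, 'cfedcecfaacdfbffcacffb')
  11 → (23, 'cffb')
  12 → (0, 'daddecfedcecfaacdfbffcacffb')
  13 → (8, 'dcecfaacdfbffcacffb')
  14 → (2, 'ddecfedcecfaacdfbffcacffb')
  15 → (3, 'decfedcecfaacdfbffcacffb')
  16 → (16, 'dfbffcacffb')
  17 → (10, 'ecfaacdfbffcacffb')
  18 → (4, 'ecfedcecfaacdfbffcacffb')
  19 → (7, 'edcecfaacdfbffcacffb')
  20 → (12, 'faacdfbffcacffb')
  21 → (25, 'fb')
  22 → (17, 'fbffcacffb')
  23 → (20, 'fcacffb')
  24 → (6, 'fedcecfaacdfbffcacffb')
  25 → (24, 'ffb')
  26 → (19, 'ffcacffb')

SA = [13, 14, 22, 1, 26, 18, 21, 15, 9, 11, 5, 23, 0, 8, 2, 3, 16, 10, 4, 7, 12, 25, 17, 20, 6, 24, 19]
i: (SA[i-1],SA[i]) lcp shared
  1: (13,14) 1 'a'
  2: (14,22) 2 'ac'
  3: (22,1) 1 'a'
  4: (1,26) 0 ''
  5: (26,18) 1 'b'
  6: (18,21) 0 ''
  7: (21,15) 1 'c'
  8: (15,9) 1 'c'
  9: (9,11) 1 'c'
  10: (11,5) 2 'cf'
  11: (5,23) 2 'cf'
  12: (23,0) 0 ''
  13: (0,8) 1 'd'
  14: (8,2) 1 'd'
  15: (2,3) 1 'd'
  16: (3,16) 1 'd'
  17: (16,10) 0 ''
  18: (10,4) 3 'ecf'
  19: (4,7) 1 'e'
  20: (7,12) 0 ''
  21: (12,25) 1 'f'
  22: (25,17) 2 'fb'
  23: (17,20) 1 'f'
  24: (20,6) 1 'f'
  25: (6,24) 1 'f'
  26: (24,19) 2 'ff'

[0, 1, 2, 1, 0, 1, 0, 1, 1, 1, 2, 2, 0, 1, 1, 1, 1, 0, 3, 1, 0, 1, 2, 1, 1, 1, 2]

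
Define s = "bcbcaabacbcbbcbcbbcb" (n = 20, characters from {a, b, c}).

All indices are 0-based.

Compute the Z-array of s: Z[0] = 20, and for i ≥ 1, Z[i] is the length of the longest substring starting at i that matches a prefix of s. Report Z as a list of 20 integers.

Z[0]=20
i=1: fresh scan; Z[1]=0
i=2: fresh scan; Z[2]=2 extend→box=[2,4)
i=3: min(r-i=1, Z[1]=0)=0; Z[3]=0
i=4: fresh scan; Z[4]=0
i=5: fresh scan; Z[5]=0
i=6: fresh scan; Z[6]=1 extend→box=[6,7)
i=7: fresh scan; Z[7]=0
i=8: fresh scan; Z[8]=0
i=9: fresh scan; Z[9]=3 extend→box=[9,12)
i=10: min(r-i=2, Z[1]=0)=0; Z[10]=0
i=11: min(r-i=1, Z[2]=2)=1; Z[11]=1
i=12: fresh scan; Z[12]=4 extend→box=[12,16)
i=13: min(r-i=3, Z[1]=0)=0; Z[13]=0
i=14: min(r-i=2, Z[2]=2)=2; Z[14]=3 extend→box=[14,17)
i=15: min(r-i=2, Z[1]=0)=0; Z[15]=0
i=16: min(r-i=1, Z[2]=2)=1; Z[16]=1
i=17: fresh scan; Z[17]=3 extend→box=[17,20)
i=18: min(r-i=2, Z[1]=0)=0; Z[18]=0
i=19: min(r-i=1, Z[2]=2)=1; Z[19]=1

[20, 0, 2, 0, 0, 0, 1, 0, 0, 3, 0, 1, 4, 0, 3, 0, 1, 3, 0, 1]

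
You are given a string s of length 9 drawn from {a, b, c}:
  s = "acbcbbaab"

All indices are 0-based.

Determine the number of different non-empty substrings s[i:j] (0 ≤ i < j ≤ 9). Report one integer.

rank | idx | suffix
   0 |   6 | aab
   1 |   7 | ab
   2 |   0 | acbcbbaab
   3 |   8 | b
   4 |   5 | baab
   5 |   4 | bbaab
   6 |   2 | bcbbaab
   7 |   3 | cbbaab
   8 |   1 | cbcbbaab

SA = [6, 7, 0, 8, 5, 4, 2, 3, 1]
rank  pair      lcp
   1  s[6:],s[7:]  1  'a'
   2  s[7:],s[0:]  1  'a'
   3  s[0:],s[8:]  0  ''
   4  s[8:],s[5:]  1  'b'
   5  s[5:],s[4:]  1  'b'
   6  s[4:],s[2:]  1  'b'
   7  s[2:],s[3:]  0  ''
   8  s[3:],s[1:]  2  'cb'

n(n+1)/2 = 9·10/2 = 45
Σ LCP = 0 + 1 + 1 + 0 + 1 + 1 + 1 + 0 + 2 = 7
distinct = 45 − 7 = 38

38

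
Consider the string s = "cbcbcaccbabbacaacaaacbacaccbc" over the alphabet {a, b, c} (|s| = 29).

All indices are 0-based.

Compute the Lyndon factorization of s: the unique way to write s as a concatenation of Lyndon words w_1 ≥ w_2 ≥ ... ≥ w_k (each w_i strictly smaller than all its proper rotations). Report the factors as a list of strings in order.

emit factor 1: 'c' (i=0, period=1)
emit factor 2: 'bc' (i=1, period=2)
emit factor 3: 'bc' (i=3, period=2)
emit factor 4: 'accb' (i=5, period=4)
emit factor 5: 'abbac' (i=9, period=5)
emit factor 6: 'aac' (i=14, period=3)
emit factor 7: 'aaacbacaccbc' (i=17, period=12)

["c", "bc", "bc", "accb", "abbac", "aac", "aaacbacaccbc"]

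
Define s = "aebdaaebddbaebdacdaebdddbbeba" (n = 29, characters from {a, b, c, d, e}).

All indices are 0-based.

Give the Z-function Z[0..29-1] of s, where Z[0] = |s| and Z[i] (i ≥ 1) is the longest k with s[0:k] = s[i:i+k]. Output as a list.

[29, 0, 0, 0, 1, 4, 0, 0, 0, 0, 0, 5, 0, 0, 0, 1, 0, 0, 4, 0, 0, 0, 0, 0, 0, 0, 0, 0, 1]

Z[0]=29
i=1: fresh scan; Z[1]=0
i=2: fresh scan; Z[2]=0
i=3: fresh scan; Z[3]=0
i=4: fresh scan; Z[4]=1 grow→box=[4,5)
i=5: fresh scan; Z[5]=4 grow→box=[5,9)
i=6: min(r-i=3, Z[1]=0)=0; Z[6]=0
i=7: min(r-i=2, Z[2]=0)=0; Z[7]=0
i=8: min(r-i=1, Z[3]=0)=0; Z[8]=0
i=9: fresh scan; Z[9]=0
i=10: fresh scan; Z[10]=0
i=11: fresh scan; Z[11]=5 grow→box=[11,16)
i=12: min(r-i=4, Z[1]=0)=0; Z[12]=0
i=13: min(r-i=3, Z[2]=0)=0; Z[13]=0
i=14: min(r-i=2, Z[3]=0)=0; Z[14]=0
i=15: min(r-i=1, Z[4]=1)=1; Z[15]=1
i=16: fresh scan; Z[16]=0
i=17: fresh scan; Z[17]=0
i=18: fresh scan; Z[18]=4 grow→box=[18,22)
i=19: min(r-i=3, Z[1]=0)=0; Z[19]=0
i=20: min(r-i=2, Z[2]=0)=0; Z[20]=0
i=21: min(r-i=1, Z[3]=0)=0; Z[21]=0
i=22: fresh scan; Z[22]=0
i=23: fresh scan; Z[23]=0
i=24: fresh scan; Z[24]=0
i=25: fresh scan; Z[25]=0
i=26: fresh scan; Z[26]=0
i=27: fresh scan; Z[27]=0
i=28: fresh scan; Z[28]=1 grow→box=[28,29)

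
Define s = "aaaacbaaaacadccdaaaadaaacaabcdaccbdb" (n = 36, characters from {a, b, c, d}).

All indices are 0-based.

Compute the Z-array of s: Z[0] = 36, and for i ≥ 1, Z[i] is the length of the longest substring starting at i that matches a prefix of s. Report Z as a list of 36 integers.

[36, 3, 2, 1, 0, 0, 5, 3, 2, 1, 0, 1, 0, 0, 0, 0, 4, 3, 2, 1, 0, 3, 2, 1, 0, 2, 1, 0, 0, 0, 1, 0, 0, 0, 0, 0]

Z[0]=36
i=1: fresh scan; Z[1]=3 scan→box=[1,4)
i=2: min(r-i=2, Z[1]=3)=2; Z[2]=2
i=3: min(r-i=1, Z[2]=2)=1; Z[3]=1
i=4: fresh scan; Z[4]=0
i=5: fresh scan; Z[5]=0
i=6: fresh scan; Z[6]=5 scan→box=[6,11)
i=7: min(r-i=4, Z[1]=3)=3; Z[7]=3
i=8: min(r-i=3, Z[2]=2)=2; Z[8]=2
i=9: min(r-i=2, Z[3]=1)=1; Z[9]=1
i=10: min(r-i=1, Z[4]=0)=0; Z[10]=0
i=11: fresh scan; Z[11]=1 scan→box=[11,12)
i=12: fresh scan; Z[12]=0
i=13: fresh scan; Z[13]=0
i=14: fresh scan; Z[14]=0
i=15: fresh scan; Z[15]=0
i=16: fresh scan; Z[16]=4 scan→box=[16,20)
i=17: min(r-i=3, Z[1]=3)=3; Z[17]=3
i=18: min(r-i=2, Z[2]=2)=2; Z[18]=2
i=19: min(r-i=1, Z[3]=1)=1; Z[19]=1
i=20: fresh scan; Z[20]=0
i=21: fresh scan; Z[21]=3 scan→box=[21,24)
i=22: min(r-i=2, Z[1]=3)=2; Z[22]=2
i=23: min(r-i=1, Z[2]=2)=1; Z[23]=1
i=24: fresh scan; Z[24]=0
i=25: fresh scan; Z[25]=2 scan→box=[25,27)
i=26: min(r-i=1, Z[1]=3)=1; Z[26]=1
i=27: fresh scan; Z[27]=0
i=28: fresh scan; Z[28]=0
i=29: fresh scan; Z[29]=0
i=30: fresh scan; Z[30]=1 scan→box=[30,31)
i=31: fresh scan; Z[31]=0
i=32: fresh scan; Z[32]=0
i=33: fresh scan; Z[33]=0
i=34: fresh scan; Z[34]=0
i=35: fresh scan; Z[35]=0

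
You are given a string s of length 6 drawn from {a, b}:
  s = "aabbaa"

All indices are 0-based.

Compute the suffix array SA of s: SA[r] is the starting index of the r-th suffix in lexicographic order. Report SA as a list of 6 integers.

rank | idx | suffix
   0 |   5 | a
   1 |   4 | aa
   2 |   0 | aabbaa
   3 |   1 | abbaa
   4 |   3 | baa
   5 |   2 | bbaa

[5, 4, 0, 1, 3, 2]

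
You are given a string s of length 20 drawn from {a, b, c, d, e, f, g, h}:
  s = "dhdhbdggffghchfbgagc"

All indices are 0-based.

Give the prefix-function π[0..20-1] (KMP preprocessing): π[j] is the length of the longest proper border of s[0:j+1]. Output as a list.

[0, 0, 1, 2, 0, 1, 0, 0, 0, 0, 0, 0, 0, 0, 0, 0, 0, 0, 0, 0]

π[0] = 0
j=1 s[j]='h': π[1]=0 (border '')
j=2 s[j]='d': π[2]=1 (border 'd')
j=3 s[j]='h': π[3]=2 (border 'dh')
j=4 s[j]='b': k: 2→0; π[4]=0 (border '')
j=5 s[j]='d': π[5]=1 (border 'd')
j=6 s[j]='g': k: 1→0; π[6]=0 (border '')
j=7 s[j]='g': π[7]=0 (border '')
j=8 s[j]='f': π[8]=0 (border '')
j=9 s[j]='f': π[9]=0 (border '')
j=10 s[j]='g': π[10]=0 (border '')
j=11 s[j]='h': π[11]=0 (border '')
j=12 s[j]='c': π[12]=0 (border '')
j=13 s[j]='h': π[13]=0 (border '')
j=14 s[j]='f': π[14]=0 (border '')
j=15 s[j]='b': π[15]=0 (border '')
j=16 s[j]='g': π[16]=0 (border '')
j=17 s[j]='a': π[17]=0 (border '')
j=18 s[j]='g': π[18]=0 (border '')
j=19 s[j]='c': π[19]=0 (border '')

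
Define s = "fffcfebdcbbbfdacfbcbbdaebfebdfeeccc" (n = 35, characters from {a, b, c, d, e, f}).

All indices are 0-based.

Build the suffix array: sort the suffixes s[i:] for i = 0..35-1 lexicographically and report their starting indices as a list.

rank→(start, suffix):
  0 → (14, 'acfbcbbdaebfebdfeeccc')
  1 → (22, 'aebfebdfeeccc')
  2 → (9, 'bbbfdacfbcbbdaebfebdfeeccc')
  3 → (19, 'bbdaebfebdfeeccc')
  4 → (10, 'bbfdacfbcbbdaebfebdfeeccc')
  5 → (17, 'bcbbdaebfebdfeeccc')
  6 → (20, 'bdaebfebdfeeccc')
  7 → (6, 'bdcbbbfdacfbcbbdaebfebdfeeccc')
  8 → (27, 'bdfeeccc')
  9 → (11, 'bfdacfbcbbdaebfebdfeeccc')
  10 → (24, 'bfebdfeeccc')
  11 → (34, 'c')
  12 → (8, 'cbbbfdacfbcbbdaebfebdfeeccc')
  13 → (18, 'cbbdaebfebdfeeccc')
  14 → (33, 'cc')
  15 → (32, 'ccc')
  16 → (15, 'cfbcbbdaebfebdfeeccc')
  17 → (3, 'cfebdcbbbfdacfbcbbdaebfebdfeeccc')
  18 → (13, 'dacfbcbbdaebfebdfeeccc')
  19 → (21, 'daebfebdfeeccc')
  20 → (7, 'dcbbbfdacfbcbbdaebfebdfeeccc')
  21 → (28, 'dfeeccc')
  22 → (5, 'ebdcbbbfdacfbcbbdaebfebdfeeccc')
  23 → (26, 'ebdfeeccc')
  24 → (23, 'ebfebdfeeccc')
  25 → (31, 'eccc')
  26 → (30, 'eeccc')
  27 → (16, 'fbcbbdaebfebdfeeccc')
  28 → (2, 'fcfebdcbbbfdacfbcbbdaebfebdfeeccc')
  29 → (12, 'fdacfbcbbdaebfebdfeeccc')
  30 → (4, 'febdcbbbfdacfbcbbdaebfebdfeeccc')
  31 → (25, 'febdfeeccc')
  32 → (29, 'feeccc')
  33 → (1, 'ffcfebdcbbbfdacfbcbbdaebfebdfeeccc')
  34 → (0, 'fffcfebdcbbbfdacfbcbbdaebfebdfeeccc')

[14, 22, 9, 19, 10, 17, 20, 6, 27, 11, 24, 34, 8, 18, 33, 32, 15, 3, 13, 21, 7, 28, 5, 26, 23, 31, 30, 16, 2, 12, 4, 25, 29, 1, 0]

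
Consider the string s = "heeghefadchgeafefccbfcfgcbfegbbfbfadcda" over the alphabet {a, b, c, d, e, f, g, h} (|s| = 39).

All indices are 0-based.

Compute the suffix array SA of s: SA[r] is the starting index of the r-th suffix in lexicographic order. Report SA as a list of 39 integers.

rank→(start, suffix):
  0 → (38, 'a')
  1 → (34, 'adcda')
  2 → (7, 'adchgeafefccbfcfgcbfegbbfbfadcda')
  3 → (13, 'afefccbfcfgcbfegbbfbfadcda')
  4 → (29, 'bbfbfadcda')
  5 → (32, 'bfadcda')
  6 → (30, 'bfbfadcda')
  7 → (19, 'bfcfgcbfegbbfbfadcda')
  8 → (25, 'bfegbbfbfadcda')
  9 → (18, 'cbfcfgcbfegbbfbfadcda')
  10 → (24, 'cbfegbbfbfadcda')
  11 → (17, 'ccbfcfgcbfegbbfbfadcda')
  12 → (36, 'cda')
  13 → (21, 'cfgcbfegbbfbfadcda')
  14 → (9, 'chgeafefccbfcfgcbfegbbfbfadcda')
  15 → (37, 'da')
  16 → (35, 'dcda')
  17 → (8, 'dchgeafefccbfcfgcbfegbbfbfadcda')
  18 → (12, 'eafefccbfcfgcbfegbbfbfadcda')
  19 → (1, 'eeghefadchgeafefccbfcfgcbfegbbfbfadcda')
  20 → (5, 'efadchgeafefccbfcfgcbfegbbfbfadcda')
  21 → (15, 'efccbfcfgcbfegbbfbfadcda')
  22 → (27, 'egbbfbfadcda')
  23 → (2, 'eghefadchgeafefccbfcfgcbfegbbfbfadcda')
  24 → (33, 'fadcda')
  25 → (6, 'fadchgeafefccbfcfgcbfegbbfbfadcda')
  26 → (31, 'fbfadcda')
  27 → (16, 'fccbfcfgcbfegbbfbfadcda')
  28 → (20, 'fcfgcbfegbbfbfadcda')
  29 → (14, 'fefccbfcfgcbfegbbfbfadcda')
  30 → (26, 'fegbbfbfadcda')
  31 → (22, 'fgcbfegbbfbfadcda')
  32 → (28, 'gbbfbfadcda')
  33 → (23, 'gcbfegbbfbfadcda')
  34 → (11, 'geafefccbfcfgcbfegbbfbfadcda')
  35 → (3, 'ghefadchgeafefccbfcfgcbfegbbfbfadcda')
  36 → (0, 'heeghefadchgeafefccbfcfgcbfegbbfbfadcda')
  37 → (4, 'hefadchgeafefccbfcfgcbfegbbfbfadcda')
  38 → (10, 'hgeafefccbfcfgcbfegbbfbfadcda')

[38, 34, 7, 13, 29, 32, 30, 19, 25, 18, 24, 17, 36, 21, 9, 37, 35, 8, 12, 1, 5, 15, 27, 2, 33, 6, 31, 16, 20, 14, 26, 22, 28, 23, 11, 3, 0, 4, 10]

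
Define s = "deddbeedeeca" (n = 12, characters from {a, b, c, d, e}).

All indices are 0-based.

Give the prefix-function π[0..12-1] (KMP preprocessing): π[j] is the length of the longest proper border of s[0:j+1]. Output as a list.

[0, 0, 1, 1, 0, 0, 0, 1, 2, 0, 0, 0]

π[0] = 0
j=1 s[j]='e': π[1]=0 (border '')
j=2 s[j]='d': π[2]=1 (border 'd')
j=3 s[j]='d': k: 1→0; π[3]=1 (border 'd')
j=4 s[j]='b': k: 1→0; π[4]=0 (border '')
j=5 s[j]='e': π[5]=0 (border '')
j=6 s[j]='e': π[6]=0 (border '')
j=7 s[j]='d': π[7]=1 (border 'd')
j=8 s[j]='e': π[8]=2 (border 'de')
j=9 s[j]='e': k: 2→0; π[9]=0 (border '')
j=10 s[j]='c': π[10]=0 (border '')
j=11 s[j]='a': π[11]=0 (border '')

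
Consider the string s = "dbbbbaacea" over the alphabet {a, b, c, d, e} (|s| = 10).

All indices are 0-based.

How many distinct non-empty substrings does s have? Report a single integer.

rank→(start, suffix):
  0 → (9, 'a')
  1 → (5, 'aacea')
  2 → (6, 'acea')
  3 → (4, 'baacea')
  4 → (3, 'bbaacea')
  5 → (2, 'bbbaacea')
  6 → (1, 'bbbbaacea')
  7 → (7, 'cea')
  8 → (0, 'dbbbbaacea')
  9 → (8, 'ea')

SA = [9, 5, 6, 4, 3, 2, 1, 7, 0, 8]
i: (SA[i-1],SA[i]) lcp shared
  1: (9,5) 1 'a'
  2: (5,6) 1 'a'
  3: (6,4) 0 ''
  4: (4,3) 1 'b'
  5: (3,2) 2 'bb'
  6: (2,1) 3 'bbb'
  7: (1,7) 0 ''
  8: (7,0) 0 ''
  9: (0,8) 0 ''

n(n+1)/2 = 10·11/2 = 55
Σ LCP = 0 + 1 + 1 + 0 + 1 + 2 + 3 + 0 + 0 + 0 = 8
distinct = 55 − 8 = 47

47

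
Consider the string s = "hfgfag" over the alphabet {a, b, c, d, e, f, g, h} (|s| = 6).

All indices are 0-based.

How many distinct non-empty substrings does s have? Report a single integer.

rank | idx | suffix
   0 |   4 | ag
   1 |   3 | fag
   2 |   1 | fgfag
   3 |   5 | g
   4 |   2 | gfag
   5 |   0 | hfgfag

SA = [4, 3, 1, 5, 2, 0]
i: (SA[i-1],SA[i]) lcp shared
  1: (4,3) 0 ''
  2: (3,1) 1 'f'
  3: (1,5) 0 ''
  4: (5,2) 1 'g'
  5: (2,0) 0 ''

n(n+1)/2 = 6·7/2 = 21
Σ LCP = 0 + 0 + 1 + 0 + 1 + 0 = 2
distinct = 21 − 2 = 19

19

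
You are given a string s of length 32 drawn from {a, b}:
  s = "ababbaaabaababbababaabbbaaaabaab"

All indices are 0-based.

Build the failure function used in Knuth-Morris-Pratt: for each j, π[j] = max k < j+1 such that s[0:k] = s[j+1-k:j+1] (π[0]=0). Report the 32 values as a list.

π[0] = 0
j=1 s[j]='b': π[1]=0 (border '')
j=2 s[j]='a': π[2]=1 (border 'a')
j=3 s[j]='b': π[3]=2 (border 'ab')
j=4 s[j]='b': k: 2→0; π[4]=0 (border '')
j=5 s[j]='a': π[5]=1 (border 'a')
j=6 s[j]='a': k: 1→0; π[6]=1 (border 'a')
j=7 s[j]='a': k: 1→0; π[7]=1 (border 'a')
j=8 s[j]='b': π[8]=2 (border 'ab')
j=9 s[j]='a': π[9]=3 (border 'aba')
j=10 s[j]='a': k: 3→1→0; π[10]=1 (border 'a')
j=11 s[j]='b': π[11]=2 (border 'ab')
j=12 s[j]='a': π[12]=3 (border 'aba')
j=13 s[j]='b': π[13]=4 (border 'abab')
j=14 s[j]='b': π[14]=5 (border 'ababb')
j=15 s[j]='a': π[15]=6 (border 'ababba')
j=16 s[j]='b': k: 6→1; π[16]=2 (border 'ab')
j=17 s[j]='a': π[17]=3 (border 'aba')
j=18 s[j]='b': π[18]=4 (border 'abab')
j=19 s[j]='a': k: 4→2; π[19]=3 (border 'aba')
j=20 s[j]='a': k: 3→1→0; π[20]=1 (border 'a')
j=21 s[j]='b': π[21]=2 (border 'ab')
j=22 s[j]='b': k: 2→0; π[22]=0 (border '')
j=23 s[j]='b': π[23]=0 (border '')
j=24 s[j]='a': π[24]=1 (border 'a')
j=25 s[j]='a': k: 1→0; π[25]=1 (border 'a')
j=26 s[j]='a': k: 1→0; π[26]=1 (border 'a')
j=27 s[j]='a': k: 1→0; π[27]=1 (border 'a')
j=28 s[j]='b': π[28]=2 (border 'ab')
j=29 s[j]='a': π[29]=3 (border 'aba')
j=30 s[j]='a': k: 3→1→0; π[30]=1 (border 'a')
j=31 s[j]='b': π[31]=2 (border 'ab')

[0, 0, 1, 2, 0, 1, 1, 1, 2, 3, 1, 2, 3, 4, 5, 6, 2, 3, 4, 3, 1, 2, 0, 0, 1, 1, 1, 1, 2, 3, 1, 2]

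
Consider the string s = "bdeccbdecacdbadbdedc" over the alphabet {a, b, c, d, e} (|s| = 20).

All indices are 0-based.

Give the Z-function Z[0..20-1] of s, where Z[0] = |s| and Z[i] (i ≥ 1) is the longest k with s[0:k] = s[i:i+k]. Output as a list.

[20, 0, 0, 0, 0, 4, 0, 0, 0, 0, 0, 0, 1, 0, 0, 3, 0, 0, 0, 0]

Z[0]=20
i=1: fresh scan; Z[1]=0
i=2: fresh scan; Z[2]=0
i=3: fresh scan; Z[3]=0
i=4: fresh scan; Z[4]=0
i=5: fresh scan; Z[5]=4 grow→box=[5,9)
i=6: min(r-i=3, Z[1]=0)=0; Z[6]=0
i=7: min(r-i=2, Z[2]=0)=0; Z[7]=0
i=8: min(r-i=1, Z[3]=0)=0; Z[8]=0
i=9: fresh scan; Z[9]=0
i=10: fresh scan; Z[10]=0
i=11: fresh scan; Z[11]=0
i=12: fresh scan; Z[12]=1 grow→box=[12,13)
i=13: fresh scan; Z[13]=0
i=14: fresh scan; Z[14]=0
i=15: fresh scan; Z[15]=3 grow→box=[15,18)
i=16: min(r-i=2, Z[1]=0)=0; Z[16]=0
i=17: min(r-i=1, Z[2]=0)=0; Z[17]=0
i=18: fresh scan; Z[18]=0
i=19: fresh scan; Z[19]=0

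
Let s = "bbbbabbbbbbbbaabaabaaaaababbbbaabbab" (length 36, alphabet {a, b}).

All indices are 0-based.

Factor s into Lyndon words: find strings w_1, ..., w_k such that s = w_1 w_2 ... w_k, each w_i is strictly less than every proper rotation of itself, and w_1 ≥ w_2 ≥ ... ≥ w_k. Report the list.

["b", "b", "b", "b", "abbbbbbbb", "aab", "aab", "aaaaababbbbaabbab"]

emit factor 1: 'b' (i=0, period=1)
emit factor 2: 'b' (i=1, period=1)
emit factor 3: 'b' (i=2, period=1)
emit factor 4: 'b' (i=3, period=1)
emit factor 5: 'abbbbbbbb' (i=4, period=9)
emit factor 6: 'aab' (i=13, period=3)
emit factor 7: 'aab' (i=16, period=3)
emit factor 8: 'aaaaababbbbaabbab' (i=19, period=17)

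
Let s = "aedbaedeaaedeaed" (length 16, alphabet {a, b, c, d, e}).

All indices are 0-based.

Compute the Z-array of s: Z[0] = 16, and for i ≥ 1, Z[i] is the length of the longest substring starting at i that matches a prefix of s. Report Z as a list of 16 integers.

Z[0]=16
i=1: outside box; Z[1]=0
i=2: outside box; Z[2]=0
i=3: outside box; Z[3]=0
i=4: outside box; Z[4]=3 extend→box=[4,7)
i=5: min(r-i=2, Z[1]=0)=0; Z[5]=0
i=6: min(r-i=1, Z[2]=0)=0; Z[6]=0
i=7: outside box; Z[7]=0
i=8: outside box; Z[8]=1 extend→box=[8,9)
i=9: outside box; Z[9]=3 extend→box=[9,12)
i=10: min(r-i=2, Z[1]=0)=0; Z[10]=0
i=11: min(r-i=1, Z[2]=0)=0; Z[11]=0
i=12: outside box; Z[12]=0
i=13: outside box; Z[13]=3 extend→box=[13,16)
i=14: min(r-i=2, Z[1]=0)=0; Z[14]=0
i=15: min(r-i=1, Z[2]=0)=0; Z[15]=0

[16, 0, 0, 0, 3, 0, 0, 0, 1, 3, 0, 0, 0, 3, 0, 0]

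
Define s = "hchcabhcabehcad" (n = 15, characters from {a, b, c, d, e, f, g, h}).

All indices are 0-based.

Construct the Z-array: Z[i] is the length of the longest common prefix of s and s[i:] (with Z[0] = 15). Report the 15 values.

[15, 0, 2, 0, 0, 0, 2, 0, 0, 0, 0, 2, 0, 0, 0]

Z[0]=15
i=1: outside box; Z[1]=0
i=2: outside box; Z[2]=2 scan→box=[2,4)
i=3: min(r-i=1, Z[1]=0)=0; Z[3]=0
i=4: outside box; Z[4]=0
i=5: outside box; Z[5]=0
i=6: outside box; Z[6]=2 scan→box=[6,8)
i=7: min(r-i=1, Z[1]=0)=0; Z[7]=0
i=8: outside box; Z[8]=0
i=9: outside box; Z[9]=0
i=10: outside box; Z[10]=0
i=11: outside box; Z[11]=2 scan→box=[11,13)
i=12: min(r-i=1, Z[1]=0)=0; Z[12]=0
i=13: outside box; Z[13]=0
i=14: outside box; Z[14]=0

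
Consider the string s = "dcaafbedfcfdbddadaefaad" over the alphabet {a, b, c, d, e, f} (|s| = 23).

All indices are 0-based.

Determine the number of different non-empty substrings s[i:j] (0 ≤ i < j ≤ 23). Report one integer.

256

rank→(start, suffix):
  0 → (20, 'aad')
  1 → (2, 'aafbedfcfdbddadaefaad')
  2 → (21, 'ad')
  3 → (15, 'adaefaad')
  4 → (17, 'aefaad')
  5 → (3, 'afbedfcfdbddadaefaad')
  6 → (12, 'bddadaefaad')
  7 → (5, 'bedfcfdbddadaefaad')
  8 → (1, 'caafbedfcfdbddadaefaad')
  9 → (9, 'cfdbddadaefaad')
  10 → (22, 'd')
  11 → (14, 'dadaefaad')
  12 → (16, 'daefaad')
  13 → (11, 'dbddadaefaad')
  14 → (0, 'dcaafbedfcfdbddadaefaad')
  15 → (13, 'ddadaefaad')
  16 → (7, 'dfcfdbddadaefaad')
  17 → (6, 'edfcfdbddadaefaad')
  18 → (18, 'efaad')
  19 → (19, 'faad')
  20 → (4, 'fbedfcfdbddadaefaad')
  21 → (8, 'fcfdbddadaefaad')
  22 → (10, 'fdbddadaefaad')

SA = [20, 2, 21, 15, 17, 3, 12, 5, 1, 9, 22, 14, 16, 11, 0, 13, 7, 6, 18, 19, 4, 8, 10]
[i] adj suffixes → lcp
  [1] 20/2 → 2 ('aa')
  [2] 2/21 → 1 ('a')
  [3] 21/15 → 2 ('ad')
  [4] 15/17 → 1 ('a')
  [5] 17/3 → 1 ('a')
  [6] 3/12 → 0 ('')
  [7] 12/5 → 1 ('b')
  [8] 5/1 → 0 ('')
  [9] 1/9 → 1 ('c')
  [10] 9/22 → 0 ('')
  [11] 22/14 → 1 ('d')
  [12] 14/16 → 2 ('da')
  [13] 16/11 → 1 ('d')
  [14] 11/0 → 1 ('d')
  [15] 0/13 → 1 ('d')
  [16] 13/7 → 1 ('d')
  [17] 7/6 → 0 ('')
  [18] 6/18 → 1 ('e')
  [19] 18/19 → 0 ('')
  [20] 19/4 → 1 ('f')
  [21] 4/8 → 1 ('f')
  [22] 8/10 → 1 ('f')

n(n+1)/2 = 23·24/2 = 276
Σ LCP = 0 + 2 + 1 + 2 + 1 + 1 + 0 + 1 + 0 + 1 + 0 + 1 + 2 + 1 + 1 + 1 + 1 + 0 + 1 + 0 + 1 + 1 + 1 = 20
distinct = 276 − 20 = 256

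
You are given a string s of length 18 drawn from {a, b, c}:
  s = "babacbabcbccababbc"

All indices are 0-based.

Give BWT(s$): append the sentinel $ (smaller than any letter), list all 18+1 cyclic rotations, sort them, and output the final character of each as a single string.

ccbbbb$acaabacbcabb

rank  rotation             last
    0  $babacbabcbccababbc  c
    1  ababbc$babacbabcbcc  c
    2  abacbabcbccababbc$b  b
    3  abbc$babacbabcbccab  b
    4  abcbccababbc$babacb  b
    5  acbabcbccababbc$bab  b
    6  babacbabcbccababbc$  $
    7  babbc$babacbabcbcca  a
    8  babcbccababbc$babac  c
    9  bacbabcbccababbc$ba  a
   10  bbc$babacbabcbccaba  a
   11  bc$babacbabcbccabab  b
   12  bcbccababbc$babacba  a
   13  bccababbc$babacbabc  c
   14  c$babacbabcbccababb  b
   15  cababbc$babacbabcbc  c
   16  cbabcbccababbc$baba  a
   17  cbccababbc$babacbab  b
   18  ccababbc$babacbabcb  b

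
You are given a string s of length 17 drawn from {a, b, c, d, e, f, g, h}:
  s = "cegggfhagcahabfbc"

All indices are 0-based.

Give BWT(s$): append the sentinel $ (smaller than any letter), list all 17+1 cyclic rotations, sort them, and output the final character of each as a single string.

rank  rotation            last
    0  $cegggfhagcahabfbc  c
    1  abfbc$cegggfhagcah  h
    2  agcahabfbc$cegggfh  h
    3  ahabfbc$cegggfhagc  c
    4  bc$cegggfhagcahabf  f
    5  bfbc$cegggfhagcaha  a
    6  c$cegggfhagcahabfb  b
    7  cahabfbc$cegggfhag  g
    8  cegggfhagcahabfbc$  $
    9  egggfhagcahabfbc$c  c
   10  fbc$cegggfhagcahab  b
   11  fhagcahabfbc$ceggg  g
   12  gcahabfbc$cegggfha  a
   13  gfhagcahabfbc$cegg  g
   14  ggfhagcahabfbc$ceg  g
   15  gggfhagcahabfbc$ce  e
   16  habfbc$cegggfhagca  a
   17  hagcahabfbc$cegggf  f

chhcfabg$cbgaggeaf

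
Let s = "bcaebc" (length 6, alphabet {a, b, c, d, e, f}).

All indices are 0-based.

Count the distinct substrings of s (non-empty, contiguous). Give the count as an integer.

sorted suffixes:
  #0 SA[0]=2  'aebc'
  #1 SA[1]=4  'bc'
  #2 SA[2]=0  'bcaebc'
  #3 SA[3]=5  'c'
  #4 SA[4]=1  'caebc'
  #5 SA[5]=3  'ebc'

SA = [2, 4, 0, 5, 1, 3]
i: (SA[i-1],SA[i]) lcp shared
  1: (2,4) 0 ''
  2: (4,0) 2 'bc'
  3: (0,5) 0 ''
  4: (5,1) 1 'c'
  5: (1,3) 0 ''

n(n+1)/2 = 6·7/2 = 21
Σ LCP = 0 + 0 + 2 + 0 + 1 + 0 = 3
distinct = 21 − 3 = 18

18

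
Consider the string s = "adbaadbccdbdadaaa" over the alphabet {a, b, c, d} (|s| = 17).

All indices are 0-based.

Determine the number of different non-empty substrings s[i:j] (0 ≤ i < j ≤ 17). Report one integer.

132

rank→(start, suffix):
  0 → (16, 'a')
  1 → (15, 'aa')
  2 → (14, 'aaa')
  3 → (3, 'aadbccdbdadaaa')
  4 → (12, 'adaaa')
  5 → (0, 'adbaadbccdbdadaaa')
  6 → (4, 'adbccdbdadaaa')
  7 → (2, 'baadbccdbdadaaa')
  8 → (6, 'bccdbdadaaa')
  9 → (10, 'bdadaaa')
  10 → (7, 'ccdbdadaaa')
  11 → (8, 'cdbdadaaa')
  12 → (13, 'daaa')
  13 → (11, 'dadaaa')
  14 → (1, 'dbaadbccdbdadaaa')
  15 → (5, 'dbccdbdadaaa')
  16 → (9, 'dbdadaaa')

SA = [16, 15, 14, 3, 12, 0, 4, 2, 6, 10, 7, 8, 13, 11, 1, 5, 9]
rank  pair      lcp
   1  s[16:],s[15:]  1  'a'
   2  s[15:],s[14:]  2  'aa'
   3  s[14:],s[3:]  2  'aa'
   4  s[3:],s[12:]  1  'a'
   5  s[12:],s[0:]  2  'ad'
   6  s[0:],s[4:]  3  'adb'
   7  s[4:],s[2:]  0  ''
   8  s[2:],s[6:]  1  'b'
   9  s[6:],s[10:]  1  'b'
  10  s[10:],s[7:]  0  ''
  11  s[7:],s[8:]  1  'c'
  12  s[8:],s[13:]  0  ''
  13  s[13:],s[11:]  2  'da'
  14  s[11:],s[1:]  1  'd'
  15  s[1:],s[5:]  2  'db'
  16  s[5:],s[9:]  2  'db'

n(n+1)/2 = 17·18/2 = 153
Σ LCP = 0 + 1 + 2 + 2 + 1 + 2 + 3 + 0 + 1 + 1 + 0 + 1 + 0 + 2 + 1 + 2 + 2 = 21
distinct = 153 − 21 = 132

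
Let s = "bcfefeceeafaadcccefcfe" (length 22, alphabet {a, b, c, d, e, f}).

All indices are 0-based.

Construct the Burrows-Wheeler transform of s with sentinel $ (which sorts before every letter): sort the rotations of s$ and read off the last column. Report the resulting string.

rank  rotation                 last
    0  $bcfefeceeafaadcccefcfe  e
    1  aadcccefcfe$bcfefeceeaf  f
    2  adcccefcfe$bcfefeceeafa  a
    3  afaadcccefcfe$bcfefecee  e
    4  bcfefeceeafaadcccefcfe$  $
    5  cccefcfe$bcfefeceeafaad  d
    6  ccefcfe$bcfefeceeafaadc  c
    7  ceeafaadcccefcfe$bcfefe  e
    8  cefcfe$bcfefeceeafaadcc  c
    9  cfe$bcfefeceeafaadcccef  f
   10  cfefeceeafaadcccefcfe$b  b
   11  dcccefcfe$bcfefeceeafaa  a
   12  e$bcfefeceeafaadcccefcf  f
   13  eafaadcccefcfe$bcfefece  e
   14  eceeafaadcccefcfe$bcfef  f
   15  eeafaadcccefcfe$bcfefec  c
   16  efcfe$bcfefeceeafaadccc  c
   17  efeceeafaadcccefcfe$bcf  f
   18  faadcccefcfe$bcfefeceea  a
   19  fcfe$bcfefeceeafaadccce  e
   20  fe$bcfefeceeafaadcccefc  c
   21  feceeafaadcccefcfe$bcfe  e
   22  fefeceeafaadcccefcfe$bc  c

efae$dcecfbafefccfaecec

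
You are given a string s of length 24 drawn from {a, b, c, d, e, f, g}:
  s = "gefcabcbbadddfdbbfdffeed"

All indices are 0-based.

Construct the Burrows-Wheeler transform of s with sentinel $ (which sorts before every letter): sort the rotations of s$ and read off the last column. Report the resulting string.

rank  rotation                   last
    0  $gefcabcbbadddfdbbfdffeed  d
    1  abcbbadddfdbbfdffeed$gefc  c
    2  adddfdbbfdffeed$gefcabcbb  b
    3  badddfdbbfdffeed$gefcabcb  b
    4  bbadddfdbbfdffeed$gefcabc  c
    5  bbfdffeed$gefcabcbbadddfd  d
    6  bcbbadddfdbbfdffeed$gefca  a
    7  bfdffeed$gefcabcbbadddfdb  b
    8  cabcbbadddfdbbfdffeed$gef  f
    9  cbbadddfdbbfdffeed$gefcab  b
   10  d$gefcabcbbadddfdbbfdffee  e
   11  dbbfdffeed$gefcabcbbadddf  f
   12  dddfdbbfdffeed$gefcabcbba  a
   13  ddfdbbfdffeed$gefcabcbbad  d
   14  dfdbbfdffeed$gefcabcbbadd  d
   15  dffeed$gefcabcbbadddfdbbf  f
   16  ed$gefcabcbbadddfdbbfdffe  e
   17  eed$gefcabcbbadddfdbbfdff  f
   18  efcabcbbadddfdbbfdffeed$g  g
   19  fcabcbbadddfdbbfdffeed$ge  e
   20  fdbbfdffeed$gefcabcbbaddd  d
   21  fdffeed$gefcabcbbadddfdbb  b
   22  feed$gefcabcbbadddfdbbfdf  f
   23  ffeed$gefcabcbbadddfdbbfd  d
   24  gefcabcbbadddfdbbfdffeed$  $

dcbbcdabfbefaddfefgedbfd$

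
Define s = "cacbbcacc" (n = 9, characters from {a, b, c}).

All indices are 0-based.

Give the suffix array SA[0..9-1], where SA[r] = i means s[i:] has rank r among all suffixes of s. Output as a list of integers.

sorted suffixes:
  #0 SA[0]=1  'acbbcacc'
  #1 SA[1]=6  'acc'
  #2 SA[2]=3  'bbcacc'
  #3 SA[3]=4  'bcacc'
  #4 SA[4]=8  'c'
  #5 SA[5]=0  'cacbbcacc'
  #6 SA[6]=5  'cacc'
  #7 SA[7]=2  'cbbcacc'
  #8 SA[8]=7  'cc'

[1, 6, 3, 4, 8, 0, 5, 2, 7]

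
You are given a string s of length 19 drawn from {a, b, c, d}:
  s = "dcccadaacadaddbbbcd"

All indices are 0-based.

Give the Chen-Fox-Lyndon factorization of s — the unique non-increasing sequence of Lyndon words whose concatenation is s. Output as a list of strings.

emit factor 1: 'd' (i=0, period=1)
emit factor 2: 'c' (i=1, period=1)
emit factor 3: 'c' (i=2, period=1)
emit factor 4: 'c' (i=3, period=1)
emit factor 5: 'ad' (i=4, period=2)
emit factor 6: 'aacadaddbbbcd' (i=6, period=13)

["d", "c", "c", "c", "ad", "aacadaddbbbcd"]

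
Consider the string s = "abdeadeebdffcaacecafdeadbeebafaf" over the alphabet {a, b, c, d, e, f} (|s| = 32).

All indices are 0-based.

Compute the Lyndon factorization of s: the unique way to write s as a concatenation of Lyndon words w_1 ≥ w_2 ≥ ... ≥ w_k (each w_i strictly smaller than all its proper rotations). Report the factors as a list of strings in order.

emit factor 1: 'abdeadeebdffc' (i=0, period=13)
emit factor 2: 'aacecafdeadbeebafaf' (i=13, period=19)

["abdeadeebdffc", "aacecafdeadbeebafaf"]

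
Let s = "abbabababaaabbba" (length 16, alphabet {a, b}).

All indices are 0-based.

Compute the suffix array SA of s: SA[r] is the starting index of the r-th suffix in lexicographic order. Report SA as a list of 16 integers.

[15, 9, 10, 7, 5, 3, 0, 11, 14, 8, 6, 4, 2, 13, 1, 12]

sorted suffixes:
  #0 SA[0]=15  'a'
  #1 SA[1]=9  'aaabbba'
  #2 SA[2]=10  'aabbba'
  #3 SA[3]=7  'abaaabbba'
  #4 SA[4]=5  'ababaaabbba'
  #5 SA[5]=3  'abababaaabbba'
  #6 SA[6]=0  'abbabababaaabbba'
  #7 SA[7]=11  'abbba'
  #8 SA[8]=14  'ba'
  #9 SA[9]=8  'baaabbba'
  #10 SA[10]=6  'babaaabbba'
  #11 SA[11]=4  'bababaaabbba'
  #12 SA[12]=2  'babababaaabbba'
  #13 SA[13]=13  'bba'
  #14 SA[14]=1  'bbabababaaabbba'
  #15 SA[15]=12  'bbba'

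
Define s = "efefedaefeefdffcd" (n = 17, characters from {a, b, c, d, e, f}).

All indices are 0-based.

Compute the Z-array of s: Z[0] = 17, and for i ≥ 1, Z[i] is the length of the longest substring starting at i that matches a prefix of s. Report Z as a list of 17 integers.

[17, 0, 3, 0, 1, 0, 0, 3, 0, 1, 2, 0, 0, 0, 0, 0, 0]

Z[0]=17
i=1: outside box; Z[1]=0
i=2: outside box; Z[2]=3 grow→box=[2,5)
i=3: min(r-i=2, Z[1]=0)=0; Z[3]=0
i=4: min(r-i=1, Z[2]=3)=1; Z[4]=1
i=5: outside box; Z[5]=0
i=6: outside box; Z[6]=0
i=7: outside box; Z[7]=3 grow→box=[7,10)
i=8: min(r-i=2, Z[1]=0)=0; Z[8]=0
i=9: min(r-i=1, Z[2]=3)=1; Z[9]=1
i=10: outside box; Z[10]=2 grow→box=[10,12)
i=11: min(r-i=1, Z[1]=0)=0; Z[11]=0
i=12: outside box; Z[12]=0
i=13: outside box; Z[13]=0
i=14: outside box; Z[14]=0
i=15: outside box; Z[15]=0
i=16: outside box; Z[16]=0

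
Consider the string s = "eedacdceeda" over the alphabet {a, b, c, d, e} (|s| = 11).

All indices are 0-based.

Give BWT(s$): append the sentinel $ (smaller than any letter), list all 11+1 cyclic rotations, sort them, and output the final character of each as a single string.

addadeeceec$

rank  rotation      last
    0  $eedacdceeda  a
    1  a$eedacdceed  d
    2  acdceeda$eed  d
    3  cdceeda$eeda  a
    4  ceeda$eedacd  d
    5  da$eedacdcee  e
    6  dacdceeda$ee  e
    7  dceeda$eedac  c
    8  eda$eedacdce  e
    9  edacdceeda$e  e
   10  eeda$eedacdc  c
   11  eedacdceeda$  $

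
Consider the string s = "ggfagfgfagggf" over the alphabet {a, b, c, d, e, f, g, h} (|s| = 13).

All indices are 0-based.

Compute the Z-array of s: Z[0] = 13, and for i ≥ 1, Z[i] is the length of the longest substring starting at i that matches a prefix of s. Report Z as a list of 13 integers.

Z[0]=13
i=1: outside box; Z[1]=1 scan→box=[1,2)
i=2: outside box; Z[2]=0
i=3: outside box; Z[3]=0
i=4: outside box; Z[4]=1 scan→box=[4,5)
i=5: outside box; Z[5]=0
i=6: outside box; Z[6]=1 scan→box=[6,7)
i=7: outside box; Z[7]=0
i=8: outside box; Z[8]=0
i=9: outside box; Z[9]=2 scan→box=[9,11)
i=10: min(r-i=1, Z[1]=1)=1; Z[10]=3 scan→box=[10,13)
i=11: min(r-i=2, Z[1]=1)=1; Z[11]=1
i=12: min(r-i=1, Z[2]=0)=0; Z[12]=0

[13, 1, 0, 0, 1, 0, 1, 0, 0, 2, 3, 1, 0]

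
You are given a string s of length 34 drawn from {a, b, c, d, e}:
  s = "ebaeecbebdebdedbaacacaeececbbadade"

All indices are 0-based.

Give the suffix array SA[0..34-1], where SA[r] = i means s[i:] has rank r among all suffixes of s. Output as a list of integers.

[16, 17, 19, 29, 31, 2, 21, 15, 28, 1, 27, 8, 11, 6, 18, 20, 26, 5, 24, 30, 14, 32, 9, 12, 33, 0, 7, 10, 25, 4, 23, 13, 3, 22]

sorted suffixes:
  #0 SA[0]=16  'aacacaeececbbadade'
  #1 SA[1]=17  'acacaeececbbadade'
  #2 SA[2]=19  'acaeececbbadade'
  #3 SA[3]=29  'adade'
  #4 SA[4]=31  'ade'
  #5 SA[5]=2  'aeecbebdebdedbaacacaeececbbadade'
  #6 SA[6]=21  'aeececbbadade'
  #7 SA[7]=15  'baacacaeececbbadade'
  #8 SA[8]=28  'badade'
  #9 SA[9]=1  'baeecbebdebdedbaacacaeececbbadade'
  #10 SA[10]=27  'bbadade'
  #11 SA[11]=8  'bdebdedbaacacaeececbbadade'
  #12 SA[12]=11  'bdedbaacacaeececbbadade'
  #13 SA[13]=6  'bebdebdedbaacacaeececbbadade'
  #14 SA[14]=18  'cacaeececbbadade'
  #15 SA[15]=20  'caeececbbadade'
  #16 SA[16]=26  'cbbadade'
  #17 SA[17]=5  'cbebdebdedbaacacaeececbbadade'
  #18 SA[18]=24  'cecbbadade'
  #19 SA[19]=30  'dade'
  #20 SA[20]=14  'dbaacacaeececbbadade'
  #21 SA[21]=32  'de'
  #22 SA[22]=9  'debdedbaacacaeececbbadade'
  #23 SA[23]=12  'dedbaacacaeececbbadade'
  #24 SA[24]=33  'e'
  #25 SA[25]=0  'ebaeecbebdebdedbaacacaeececbbadade'
  #26 SA[26]=7  'ebdebdedbaacacaeececbbadade'
  #27 SA[27]=10  'ebdedbaacacaeececbbadade'
  #28 SA[28]=25  'ecbbadade'
  #29 SA[29]=4  'ecbebdebdedbaacacaeececbbadade'
  #30 SA[30]=23  'ececbbadade'
  #31 SA[31]=13  'edbaacacaeececbbadade'
  #32 SA[32]=3  'eecbebdebdedbaacacaeececbbadade'
  #33 SA[33]=22  'eececbbadade'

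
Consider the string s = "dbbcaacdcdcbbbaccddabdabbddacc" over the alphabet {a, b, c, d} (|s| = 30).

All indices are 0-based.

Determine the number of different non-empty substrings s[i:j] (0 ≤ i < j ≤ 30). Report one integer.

421

rank→(start, suffix):
  0 → (4, 'aacdcdcbbbaccddabdabbddacc')
  1 → (22, 'abbddacc')
  2 → (19, 'abdabbddacc')
  3 → (27, 'acc')
  4 → (14, 'accddabdabbddacc')
  5 → (5, 'acdcdcbbbaccddabdabbddacc')
  6 → (13, 'baccddabdabbddacc')
  7 → (12, 'bbaccddabdabbddacc')
  8 → (11, 'bbbaccddabdabbddacc')
  9 → (1, 'bbcaacdcdcbbbaccddabdabbddacc')
  10 → (23, 'bbddacc')
  11 → (2, 'bcaacdcdcbbbaccddabdabbddacc')
  12 → (20, 'bdabbddacc')
  13 → (24, 'bddacc')
  14 → (29, 'c')
  15 → (3, 'caacdcdcbbbaccddabdabbddacc')
  16 → (10, 'cbbbaccddabdabbddacc')
  17 → (28, 'cc')
  18 → (15, 'ccddabdabbddacc')
  19 → (8, 'cdcbbbaccddabdabbddacc')
  20 → (6, 'cdcdcbbbaccddabdabbddacc')
  21 → (16, 'cddabdabbddacc')
  22 → (21, 'dabbddacc')
  23 → (18, 'dabdabbddacc')
  24 → (26, 'dacc')
  25 → (0, 'dbbcaacdcdcbbbaccddabdabbddacc')
  26 → (9, 'dcbbbaccddabdabbddacc')
  27 → (7, 'dcdcbbbaccddabdabbddacc')
  28 → (17, 'ddabdabbddacc')
  29 → (25, 'ddacc')

SA = [4, 22, 19, 27, 14, 5, 13, 12, 11, 1, 23, 2, 20, 24, 29, 3, 10, 28, 15, 8, 6, 16, 21, 18, 26, 0, 9, 7, 17, 25]
rank  pair      lcp
   1  s[4:],s[22:]  1  'a'
   2  s[22:],s[19:]  2  'ab'
   3  s[19:],s[27:]  1  'a'
   4  s[27:],s[14:]  3  'acc'
   5  s[14:],s[5:]  2  'ac'
   6  s[5:],s[13:]  0  ''
   7  s[13:],s[12:]  1  'b'
   8  s[12:],s[11:]  2  'bb'
   9  s[11:],s[1:]  2  'bb'
  10  s[1:],s[23:]  2  'bb'
  11  s[23:],s[2:]  1  'b'
  12  s[2:],s[20:]  1  'b'
  13  s[20:],s[24:]  2  'bd'
  14  s[24:],s[29:]  0  ''
  15  s[29:],s[3:]  1  'c'
  16  s[3:],s[10:]  1  'c'
  17  s[10:],s[28:]  1  'c'
  18  s[28:],s[15:]  2  'cc'
  19  s[15:],s[8:]  1  'c'
  20  s[8:],s[6:]  3  'cdc'
  21  s[6:],s[16:]  2  'cd'
  22  s[16:],s[21:]  0  ''
  23  s[21:],s[18:]  3  'dab'
  24  s[18:],s[26:]  2  'da'
  25  s[26:],s[0:]  1  'd'
  26  s[0:],s[9:]  1  'd'
  27  s[9:],s[7:]  2  'dc'
  28  s[7:],s[17:]  1  'd'
  29  s[17:],s[25:]  3  'dda'

n(n+1)/2 = 30·31/2 = 465
Σ LCP = 0 + 1 + 2 + 1 + 3 + 2 + 0 + 1 + 2 + 2 + 2 + 1 + 1 + 2 + 0 + 1 + 1 + 1 + 2 + 1 + 3 + 2 + 0 + 3 + 2 + 1 + 1 + 2 + 1 + 3 = 44
distinct = 465 − 44 = 421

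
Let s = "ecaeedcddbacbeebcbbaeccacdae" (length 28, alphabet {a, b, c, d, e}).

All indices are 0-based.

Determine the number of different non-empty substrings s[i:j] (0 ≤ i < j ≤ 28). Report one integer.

rank | idx | suffix
   0 |  10 | acbeebcbbaeccacdae
   1 |  23 | acdae
   2 |  26 | ae
   3 |  19 | aeccacdae
   4 |   2 | aeedcddbacbeebcbbaeccacdae
   5 |   9 | bacbeebcbbaeccacdae
   6 |  18 | baeccacdae
   7 |  17 | bbaeccacdae
   8 |  15 | bcbbaeccacdae
   9 |  12 | beebcbbaeccacdae
  10 |  22 | cacdae
  11 |   1 | caeedcddbacbeebcbbaeccacdae
  12 |  16 | cbbaeccacdae
  13 |  11 | cbeebcbbaeccacdae
  14 |  21 | ccacdae
  15 |  24 | cdae
  16 |   6 | cddbacbeebcbbaeccacdae
  17 |  25 | dae
  18 |   8 | dbacbeebcbbaeccacdae
  19 |   5 | dcddbacbeebcbbaeccacdae
  20 |   7 | ddbacbeebcbbaeccacdae
  21 |  27 | e
  22 |  14 | ebcbbaeccacdae
  23 |   0 | ecaeedcddbacbeebcbbaeccacdae
  24 |  20 | eccacdae
  25 |   4 | edcddbacbeebcbbaeccacdae
  26 |  13 | eebcbbaeccacdae
  27 |   3 | eedcddbacbeebcbbaeccacdae

SA = [10, 23, 26, 19, 2, 9, 18, 17, 15, 12, 22, 1, 16, 11, 21, 24, 6, 25, 8, 5, 7, 27, 14, 0, 20, 4, 13, 3]
rank  pair      lcp
   1  s[10:],s[23:]  2  'ac'
   2  s[23:],s[26:]  1  'a'
   3  s[26:],s[19:]  2  'ae'
   4  s[19:],s[2:]  2  'ae'
   5  s[2:],s[9:]  0  ''
   6  s[9:],s[18:]  2  'ba'
   7  s[18:],s[17:]  1  'b'
   8  s[17:],s[15:]  1  'b'
   9  s[15:],s[12:]  1  'b'
  10  s[12:],s[22:]  0  ''
  11  s[22:],s[1:]  2  'ca'
  12  s[1:],s[16:]  1  'c'
  13  s[16:],s[11:]  2  'cb'
  14  s[11:],s[21:]  1  'c'
  15  s[21:],s[24:]  1  'c'
  16  s[24:],s[6:]  2  'cd'
  17  s[6:],s[25:]  0  ''
  18  s[25:],s[8:]  1  'd'
  19  s[8:],s[5:]  1  'd'
  20  s[5:],s[7:]  1  'd'
  21  s[7:],s[27:]  0  ''
  22  s[27:],s[14:]  1  'e'
  23  s[14:],s[0:]  1  'e'
  24  s[0:],s[20:]  2  'ec'
  25  s[20:],s[4:]  1  'e'
  26  s[4:],s[13:]  1  'e'
  27  s[13:],s[3:]  2  'ee'

n(n+1)/2 = 28·29/2 = 406
Σ LCP = 0 + 2 + 1 + 2 + 2 + 0 + 2 + 1 + 1 + 1 + 0 + 2 + 1 + 2 + 1 + 1 + 2 + 0 + 1 + 1 + 1 + 0 + 1 + 1 + 2 + 1 + 1 + 2 = 32
distinct = 406 − 32 = 374

374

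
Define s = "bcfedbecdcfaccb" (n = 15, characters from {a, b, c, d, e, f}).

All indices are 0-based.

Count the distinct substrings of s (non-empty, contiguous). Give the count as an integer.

110

rank | idx | suffix
   0 |  11 | accb
   1 |  14 | b
   2 |   0 | bcfedbecdcfaccb
   3 |   5 | becdcfaccb
   4 |  13 | cb
   5 |  12 | ccb
   6 |   7 | cdcfaccb
   7 |   9 | cfaccb
   8 |   1 | cfedbecdcfaccb
   9 |   4 | dbecdcfaccb
  10 |   8 | dcfaccb
  11 |   6 | ecdcfaccb
  12 |   3 | edbecdcfaccb
  13 |  10 | faccb
  14 |   2 | fedbecdcfaccb

SA = [11, 14, 0, 5, 13, 12, 7, 9, 1, 4, 8, 6, 3, 10, 2]
rank  pair      lcp
   1  s[11:],s[14:]  0  ''
   2  s[14:],s[0:]  1  'b'
   3  s[0:],s[5:]  1  'b'
   4  s[5:],s[13:]  0  ''
   5  s[13:],s[12:]  1  'c'
   6  s[12:],s[7:]  1  'c'
   7  s[7:],s[9:]  1  'c'
   8  s[9:],s[1:]  2  'cf'
   9  s[1:],s[4:]  0  ''
  10  s[4:],s[8:]  1  'd'
  11  s[8:],s[6:]  0  ''
  12  s[6:],s[3:]  1  'e'
  13  s[3:],s[10:]  0  ''
  14  s[10:],s[2:]  1  'f'

n(n+1)/2 = 15·16/2 = 120
Σ LCP = 0 + 0 + 1 + 1 + 0 + 1 + 1 + 1 + 2 + 0 + 1 + 0 + 1 + 0 + 1 = 10
distinct = 120 − 10 = 110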